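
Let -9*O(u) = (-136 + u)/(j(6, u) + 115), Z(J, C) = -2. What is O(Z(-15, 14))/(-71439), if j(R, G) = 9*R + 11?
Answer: -23/19288530 ≈ -1.1924e-6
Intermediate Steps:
j(R, G) = 11 + 9*R
O(u) = 34/405 - u/1620 (O(u) = -(-136 + u)/(9*((11 + 9*6) + 115)) = -(-136 + u)/(9*((11 + 54) + 115)) = -(-136 + u)/(9*(65 + 115)) = -(-136 + u)/(9*180) = -(-34/45 + u/180)/9 = 34/405 - u/1620)
O(Z(-15, 14))/(-71439) = (34/405 - 1/1620*(-2))/(-71439) = (34/405 + 1/810)*(-1/71439) = (23/270)*(-1/71439) = -23/19288530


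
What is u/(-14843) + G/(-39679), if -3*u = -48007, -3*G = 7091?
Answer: -599872680/588955397 ≈ -1.0185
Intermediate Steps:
G = -7091/3 (G = -1/3*7091 = -7091/3 ≈ -2363.7)
u = 48007/3 (u = -1/3*(-48007) = 48007/3 ≈ 16002.)
u/(-14843) + G/(-39679) = (48007/3)/(-14843) - 7091/3/(-39679) = (48007/3)*(-1/14843) - 7091/3*(-1/39679) = -48007/44529 + 7091/119037 = -599872680/588955397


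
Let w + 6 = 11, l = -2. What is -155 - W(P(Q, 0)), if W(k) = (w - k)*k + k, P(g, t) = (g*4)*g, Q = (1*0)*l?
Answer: -155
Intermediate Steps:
w = 5 (w = -6 + 11 = 5)
Q = 0 (Q = (1*0)*(-2) = 0*(-2) = 0)
P(g, t) = 4*g² (P(g, t) = (4*g)*g = 4*g²)
W(k) = k + k*(5 - k) (W(k) = (5 - k)*k + k = k*(5 - k) + k = k + k*(5 - k))
-155 - W(P(Q, 0)) = -155 - 4*0²*(6 - 4*0²) = -155 - 4*0*(6 - 4*0) = -155 - 0*(6 - 1*0) = -155 - 0*(6 + 0) = -155 - 0*6 = -155 - 1*0 = -155 + 0 = -155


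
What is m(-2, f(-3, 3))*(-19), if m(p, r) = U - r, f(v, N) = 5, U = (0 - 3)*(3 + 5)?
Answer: 551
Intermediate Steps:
U = -24 (U = -3*8 = -24)
m(p, r) = -24 - r
m(-2, f(-3, 3))*(-19) = (-24 - 1*5)*(-19) = (-24 - 5)*(-19) = -29*(-19) = 551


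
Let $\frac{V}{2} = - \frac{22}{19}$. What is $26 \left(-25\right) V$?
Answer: $\frac{28600}{19} \approx 1505.3$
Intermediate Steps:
$V = - \frac{44}{19}$ ($V = 2 \left(- \frac{22}{19}\right) = - \frac{44}{19} \approx -2.3158$)
$26 \left(-25\right) V = 26 \left(-25\right) \left(- \frac{44}{19}\right) = \left(-650\right) \left(- \frac{44}{19}\right) = \frac{28600}{19}$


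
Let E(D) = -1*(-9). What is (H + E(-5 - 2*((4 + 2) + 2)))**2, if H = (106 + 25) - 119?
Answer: 441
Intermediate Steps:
E(D) = 9
H = 12 (H = 131 - 119 = 12)
(H + E(-5 - 2*((4 + 2) + 2)))**2 = (12 + 9)**2 = 21**2 = 441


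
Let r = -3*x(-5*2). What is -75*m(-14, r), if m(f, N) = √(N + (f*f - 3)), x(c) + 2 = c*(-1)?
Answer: -975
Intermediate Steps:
x(c) = -2 - c (x(c) = -2 + c*(-1) = -2 - c)
r = -24 (r = -3*(-2 - (-5)*2) = -3*(-2 - 1*(-10)) = -3*(-2 + 10) = -3*8 = -24)
m(f, N) = √(-3 + N + f²) (m(f, N) = √(N + (f² - 3)) = √(N + (-3 + f²)) = √(-3 + N + f²))
-75*m(-14, r) = -75*√(-3 - 24 + (-14)²) = -75*√(-3 - 24 + 196) = -75*√169 = -75*13 = -975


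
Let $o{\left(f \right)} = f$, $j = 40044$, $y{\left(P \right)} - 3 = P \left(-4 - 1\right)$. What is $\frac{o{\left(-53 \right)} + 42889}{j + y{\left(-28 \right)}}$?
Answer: $\frac{42836}{40187} \approx 1.0659$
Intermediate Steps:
$y{\left(P \right)} = 3 - 5 P$ ($y{\left(P \right)} = 3 + P \left(-4 - 1\right) = 3 + P \left(-5\right) = 3 - 5 P$)
$\frac{o{\left(-53 \right)} + 42889}{j + y{\left(-28 \right)}} = \frac{-53 + 42889}{40044 + \left(3 - -140\right)} = \frac{42836}{40044 + \left(3 + 140\right)} = \frac{42836}{40044 + 143} = \frac{42836}{40187}$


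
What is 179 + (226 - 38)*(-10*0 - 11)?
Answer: -1889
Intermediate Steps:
179 + (226 - 38)*(-10*0 - 11) = 179 + 188*(0 - 11) = 179 + 188*(-11) = 179 - 2068 = -1889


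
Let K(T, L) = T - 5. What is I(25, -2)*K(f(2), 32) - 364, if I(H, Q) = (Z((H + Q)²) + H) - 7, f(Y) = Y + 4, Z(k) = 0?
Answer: -346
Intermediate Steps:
f(Y) = 4 + Y
I(H, Q) = -7 + H (I(H, Q) = (0 + H) - 7 = H - 7 = -7 + H)
K(T, L) = -5 + T
I(25, -2)*K(f(2), 32) - 364 = (-7 + 25)*(-5 + (4 + 2)) - 364 = 18*(-5 + 6) - 364 = 18*1 - 364 = 18 - 364 = -346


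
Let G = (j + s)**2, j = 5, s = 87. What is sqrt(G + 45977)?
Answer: 3*sqrt(6049) ≈ 233.33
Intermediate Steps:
G = 8464 (G = (5 + 87)**2 = 92**2 = 8464)
sqrt(G + 45977) = sqrt(8464 + 45977) = sqrt(54441) = 3*sqrt(6049)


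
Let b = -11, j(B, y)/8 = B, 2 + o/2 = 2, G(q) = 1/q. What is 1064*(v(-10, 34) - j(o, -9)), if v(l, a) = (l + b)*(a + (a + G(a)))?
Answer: -25840836/17 ≈ -1.5201e+6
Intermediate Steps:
G(q) = 1/q
o = 0 (o = -4 + 2*2 = -4 + 4 = 0)
j(B, y) = 8*B
v(l, a) = (-11 + l)*(1/a + 2*a) (v(l, a) = (l - 11)*(a + (a + 1/a)) = (-11 + l)*(1/a + 2*a))
1064*(v(-10, 34) - j(o, -9)) = 1064*((-11 - 10 + 2*34²*(-11 - 10))/34 - 8*0) = 1064*((-11 - 10 + 2*1156*(-21))/34 - 1*0) = 1064*((-11 - 10 - 48552)/34 + 0) = 1064*((1/34)*(-48573) + 0) = 1064*(-48573/34 + 0) = 1064*(-48573/34) = -25840836/17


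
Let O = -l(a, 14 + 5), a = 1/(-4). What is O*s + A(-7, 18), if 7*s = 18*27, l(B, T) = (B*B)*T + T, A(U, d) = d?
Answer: -77481/56 ≈ -1383.6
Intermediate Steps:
a = -¼ ≈ -0.25000
l(B, T) = T + T*B² (l(B, T) = B²*T + T = T*B² + T = T + T*B²)
s = 486/7 (s = (18*27)/7 = (⅐)*486 = 486/7 ≈ 69.429)
O = -323/16 (O = -(14 + 5)*(1 + (-¼)²) = -19*(1 + 1/16) = -19*17/16 = -1*323/16 = -323/16 ≈ -20.188)
O*s + A(-7, 18) = -323/16*486/7 + 18 = -78489/56 + 18 = -77481/56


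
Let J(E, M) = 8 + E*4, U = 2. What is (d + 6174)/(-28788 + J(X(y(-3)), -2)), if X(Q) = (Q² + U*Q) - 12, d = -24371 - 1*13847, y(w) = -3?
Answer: 8011/7204 ≈ 1.1120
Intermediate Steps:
d = -38218 (d = -24371 - 13847 = -38218)
X(Q) = -12 + Q² + 2*Q (X(Q) = (Q² + 2*Q) - 12 = -12 + Q² + 2*Q)
J(E, M) = 8 + 4*E
(d + 6174)/(-28788 + J(X(y(-3)), -2)) = (-38218 + 6174)/(-28788 + (8 + 4*(-12 + (-3)² + 2*(-3)))) = -32044/(-28788 + (8 + 4*(-12 + 9 - 6))) = -32044/(-28788 + (8 + 4*(-9))) = -32044/(-28788 + (8 - 36)) = -32044/(-28788 - 28) = -32044/(-28816) = -32044*(-1/28816) = 8011/7204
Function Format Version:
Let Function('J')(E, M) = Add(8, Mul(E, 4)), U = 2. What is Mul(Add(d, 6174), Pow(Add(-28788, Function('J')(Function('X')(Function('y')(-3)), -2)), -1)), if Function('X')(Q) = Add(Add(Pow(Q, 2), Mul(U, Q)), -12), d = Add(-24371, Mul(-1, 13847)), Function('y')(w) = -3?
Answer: Rational(8011, 7204) ≈ 1.1120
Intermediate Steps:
d = -38218 (d = Add(-24371, -13847) = -38218)
Function('X')(Q) = Add(-12, Pow(Q, 2), Mul(2, Q)) (Function('X')(Q) = Add(Add(Pow(Q, 2), Mul(2, Q)), -12) = Add(-12, Pow(Q, 2), Mul(2, Q)))
Function('J')(E, M) = Add(8, Mul(4, E))
Mul(Add(d, 6174), Pow(Add(-28788, Function('J')(Function('X')(Function('y')(-3)), -2)), -1)) = Mul(Add(-38218, 6174), Pow(Add(-28788, Add(8, Mul(4, Add(-12, Pow(-3, 2), Mul(2, -3))))), -1)) = Mul(-32044, Pow(Add(-28788, Add(8, Mul(4, Add(-12, 9, -6)))), -1)) = Mul(-32044, Pow(Add(-28788, Add(8, Mul(4, -9))), -1)) = Mul(-32044, Pow(Add(-28788, Add(8, -36)), -1)) = Mul(-32044, Pow(Add(-28788, -28), -1)) = Mul(-32044, Pow(-28816, -1)) = Mul(-32044, Rational(-1, 28816)) = Rational(8011, 7204)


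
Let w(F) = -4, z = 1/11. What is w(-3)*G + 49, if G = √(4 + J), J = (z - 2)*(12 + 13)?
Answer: 49 - 4*I*√5291/11 ≈ 49.0 - 26.451*I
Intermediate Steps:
z = 1/11 ≈ 0.090909
J = -525/11 (J = (1/11 - 2)*(12 + 13) = -21/11*25 = -525/11 ≈ -47.727)
G = I*√5291/11 (G = √(4 - 525/11) = √(-481/11) = I*√5291/11 ≈ 6.6127*I)
w(-3)*G + 49 = -4*I*√5291/11 + 49 = 49 - 4*I*√5291/11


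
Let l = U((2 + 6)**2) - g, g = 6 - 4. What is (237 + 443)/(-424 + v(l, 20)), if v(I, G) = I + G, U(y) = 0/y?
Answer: -340/203 ≈ -1.6749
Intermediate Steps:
U(y) = 0
g = 2
l = -2 (l = 0 - 1*2 = 0 - 2 = -2)
v(I, G) = G + I
(237 + 443)/(-424 + v(l, 20)) = (237 + 443)/(-424 + (20 - 2)) = 680/(-424 + 18) = 680/(-406) = 680*(-1/406) = -340/203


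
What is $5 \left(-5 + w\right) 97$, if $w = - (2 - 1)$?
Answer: $-2910$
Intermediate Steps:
$w = -1$ ($w = \left(-1\right) 1 = -1$)
$5 \left(-5 + w\right) 97 = 5 \left(-5 - 1\right) 97 = 5 \left(-6\right) 97 = \left(-30\right) 97 = -2910$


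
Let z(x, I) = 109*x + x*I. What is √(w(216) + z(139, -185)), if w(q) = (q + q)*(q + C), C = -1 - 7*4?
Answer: 2*√17555 ≈ 264.99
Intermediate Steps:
C = -29 (C = -1 - 28 = -29)
z(x, I) = 109*x + I*x
w(q) = 2*q*(-29 + q) (w(q) = (q + q)*(q - 29) = (2*q)*(-29 + q) = 2*q*(-29 + q))
√(w(216) + z(139, -185)) = √(2*216*(-29 + 216) + 139*(109 - 185)) = √(2*216*187 + 139*(-76)) = √(80784 - 10564) = √70220 = 2*√17555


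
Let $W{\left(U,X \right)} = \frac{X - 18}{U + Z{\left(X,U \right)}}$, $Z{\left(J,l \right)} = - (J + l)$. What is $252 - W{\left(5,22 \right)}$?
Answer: $\frac{2774}{11} \approx 252.18$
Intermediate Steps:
$Z{\left(J,l \right)} = - J - l$
$W{\left(U,X \right)} = - \frac{-18 + X}{X}$ ($W{\left(U,X \right)} = \frac{X - 18}{U - \left(U + X\right)} = \frac{-18 + X}{U - \left(U + X\right)} = \frac{-18 + X}{\left(-1\right) X} = \left(-18 + X\right) \left(- \frac{1}{X}\right) = - \frac{-18 + X}{X}$)
$252 - W{\left(5,22 \right)} = 252 - \frac{18 - 22}{22} = 252 - \frac{1}{22} \left(-4\right) = 252 - - \frac{2}{11} = 252 + \frac{2}{11} = \frac{2774}{11}$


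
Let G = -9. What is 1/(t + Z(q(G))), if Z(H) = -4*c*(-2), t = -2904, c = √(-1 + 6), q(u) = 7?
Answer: -363/1054112 - √5/1054112 ≈ -0.00034649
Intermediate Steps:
c = √5 ≈ 2.2361
Z(H) = 8*√5 (Z(H) = -4*√5*(-2) = 8*√5)
1/(t + Z(q(G))) = 1/(-2904 + 8*√5)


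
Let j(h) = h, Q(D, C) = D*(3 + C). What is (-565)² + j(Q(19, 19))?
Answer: 319643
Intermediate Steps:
(-565)² + j(Q(19, 19)) = (-565)² + 19*(3 + 19) = 319225 + 19*22 = 319225 + 418 = 319643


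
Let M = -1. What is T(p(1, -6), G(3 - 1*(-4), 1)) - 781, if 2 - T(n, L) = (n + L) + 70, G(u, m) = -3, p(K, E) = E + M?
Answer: -839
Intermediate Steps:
p(K, E) = -1 + E (p(K, E) = E - 1 = -1 + E)
T(n, L) = -68 - L - n (T(n, L) = 2 - ((n + L) + 70) = 2 - ((L + n) + 70) = 2 - (70 + L + n) = 2 + (-70 - L - n) = -68 - L - n)
T(p(1, -6), G(3 - 1*(-4), 1)) - 781 = (-68 - 1*(-3) - (-1 - 6)) - 781 = (-68 + 3 - 1*(-7)) - 781 = (-68 + 3 + 7) - 781 = -58 - 781 = -839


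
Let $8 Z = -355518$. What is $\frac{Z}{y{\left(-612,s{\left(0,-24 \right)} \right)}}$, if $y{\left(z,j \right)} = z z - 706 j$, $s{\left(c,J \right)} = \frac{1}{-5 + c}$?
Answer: $- \frac{888795}{7493704} \approx -0.11861$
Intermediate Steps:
$Z = - \frac{177759}{4}$ ($Z = \frac{1}{8} \left(-355518\right) = - \frac{177759}{4} \approx -44440.0$)
$y{\left(z,j \right)} = z^{2} - 706 j$
$\frac{Z}{y{\left(-612,s{\left(0,-24 \right)} \right)}} = - \frac{177759}{4 \left(\left(-612\right)^{2} - \frac{706}{-5 + 0}\right)} = - \frac{177759}{4 \left(374544 - \frac{706}{-5}\right)} = - \frac{177759}{4 \left(374544 - - \frac{706}{5}\right)} = - \frac{177759}{4 \left(374544 + \frac{706}{5}\right)} = - \frac{177759}{4 \cdot \frac{1873426}{5}} = \left(- \frac{177759}{4}\right) \frac{5}{1873426} = - \frac{888795}{7493704}$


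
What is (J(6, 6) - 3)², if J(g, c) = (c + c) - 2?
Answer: 49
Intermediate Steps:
J(g, c) = -2 + 2*c (J(g, c) = 2*c - 2 = -2 + 2*c)
(J(6, 6) - 3)² = ((-2 + 2*6) - 3)² = ((-2 + 12) - 3)² = (10 - 3)² = 7² = 49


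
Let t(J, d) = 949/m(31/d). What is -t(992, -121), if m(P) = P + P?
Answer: 114829/62 ≈ 1852.1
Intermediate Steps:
m(P) = 2*P
t(J, d) = 949*d/62 (t(J, d) = 949/((2*(31/d))) = 949/((62/d)) = 949*(d/62) = 949*d/62)
-t(992, -121) = -949*(-121)/62 = -1*(-114829/62) = 114829/62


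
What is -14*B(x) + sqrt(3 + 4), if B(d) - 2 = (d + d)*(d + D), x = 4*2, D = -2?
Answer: -1372 + sqrt(7) ≈ -1369.4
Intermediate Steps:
x = 8
B(d) = 2 + 2*d*(-2 + d) (B(d) = 2 + (d + d)*(d - 2) = 2 + (2*d)*(-2 + d) = 2 + 2*d*(-2 + d))
-14*B(x) + sqrt(3 + 4) = -14*(2 - 4*8 + 2*8**2) + sqrt(3 + 4) = -14*(2 - 32 + 2*64) + sqrt(7) = -14*(2 - 32 + 128) + sqrt(7) = -14*98 + sqrt(7) = -1372 + sqrt(7)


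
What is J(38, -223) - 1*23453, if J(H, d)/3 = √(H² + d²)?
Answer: -23453 + 3*√51173 ≈ -22774.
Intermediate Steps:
J(H, d) = 3*√(H² + d²)
J(38, -223) - 1*23453 = 3*√(38² + (-223)²) - 1*23453 = 3*√(1444 + 49729) - 23453 = 3*√51173 - 23453 = -23453 + 3*√51173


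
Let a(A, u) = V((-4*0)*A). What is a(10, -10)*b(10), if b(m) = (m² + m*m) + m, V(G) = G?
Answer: 0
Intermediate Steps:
a(A, u) = 0 (a(A, u) = (-4*0)*A = 0*A = 0)
b(m) = m + 2*m² (b(m) = (m² + m²) + m = 2*m² + m = m + 2*m²)
a(10, -10)*b(10) = 0*(10*(1 + 2*10)) = 0*(10*(1 + 20)) = 0*(10*21) = 0*210 = 0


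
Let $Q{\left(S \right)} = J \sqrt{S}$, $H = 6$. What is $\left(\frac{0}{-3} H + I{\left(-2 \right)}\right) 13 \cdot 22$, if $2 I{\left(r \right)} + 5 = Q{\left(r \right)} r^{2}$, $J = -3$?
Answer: $-715 - 1716 i \sqrt{2} \approx -715.0 - 2426.8 i$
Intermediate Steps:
$Q{\left(S \right)} = - 3 \sqrt{S}$
$I{\left(r \right)} = - \frac{5}{2} - \frac{3 r^{\frac{5}{2}}}{2}$ ($I{\left(r \right)} = - \frac{5}{2} + \frac{- 3 \sqrt{r} r^{2}}{2} = - \frac{5}{2} + \frac{\left(-3\right) r^{\frac{5}{2}}}{2} = - \frac{5}{2} - \frac{3 r^{\frac{5}{2}}}{2}$)
$\left(\frac{0}{-3} H + I{\left(-2 \right)}\right) 13 \cdot 22 = \left(\frac{0}{-3} \cdot 6 - \left(\frac{5}{2} + \frac{3 \left(-2\right)^{\frac{5}{2}}}{2}\right)\right) 13 \cdot 22 = \left(0 \left(- \frac{1}{3}\right) 6 - \left(\frac{5}{2} + \frac{3 \cdot 4 i \sqrt{2}}{2}\right)\right) 13 \cdot 22 = \left(0 \cdot 6 - \left(\frac{5}{2} + 6 i \sqrt{2}\right)\right) 13 \cdot 22 = \left(0 - \left(\frac{5}{2} + 6 i \sqrt{2}\right)\right) 13 \cdot 22 = \left(- \frac{5}{2} - 6 i \sqrt{2}\right) 13 \cdot 22 = \left(- \frac{65}{2} - 78 i \sqrt{2}\right) 22 = -715 - 1716 i \sqrt{2}$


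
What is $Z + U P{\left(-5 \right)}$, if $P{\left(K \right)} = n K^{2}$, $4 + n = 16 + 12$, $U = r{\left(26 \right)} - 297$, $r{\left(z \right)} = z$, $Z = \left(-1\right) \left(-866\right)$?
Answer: $-161734$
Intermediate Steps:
$Z = 866$
$U = -271$ ($U = 26 - 297 = -271$)
$n = 24$ ($n = -4 + \left(16 + 12\right) = -4 + 28 = 24$)
$P{\left(K \right)} = 24 K^{2}$
$Z + U P{\left(-5 \right)} = 866 - 271 \cdot 24 \left(-5\right)^{2} = 866 - 271 \cdot 24 \cdot 25 = 866 - 162600 = -161734$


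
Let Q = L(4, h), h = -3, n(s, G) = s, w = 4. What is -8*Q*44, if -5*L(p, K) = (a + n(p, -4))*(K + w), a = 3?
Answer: 2464/5 ≈ 492.80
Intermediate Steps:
L(p, K) = -(3 + p)*(4 + K)/5 (L(p, K) = -(3 + p)*(K + 4)/5 = -(3 + p)*(4 + K)/5)
Q = -7/5 (Q = -12/5 - ⅘*4 - ⅗*(-3) - ⅕*(-3)*4 = -12/5 - 16/5 + 9/5 + 12/5 = -7/5 ≈ -1.4000)
-8*Q*44 = -8*(-7/5)*44 = (56/5)*44 = 2464/5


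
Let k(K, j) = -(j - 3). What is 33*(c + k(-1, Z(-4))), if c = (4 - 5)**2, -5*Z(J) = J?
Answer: 528/5 ≈ 105.60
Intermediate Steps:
Z(J) = -J/5
k(K, j) = 3 - j (k(K, j) = -(-3 + j) = 3 - j)
c = 1 (c = (-1)**2 = 1)
33*(c + k(-1, Z(-4))) = 33*(1 + (3 - (-1)*(-4)/5)) = 33*(1 + (3 - 1*4/5)) = 33*(1 + (3 - 4/5)) = 33*(1 + 11/5) = 33*(16/5) = 528/5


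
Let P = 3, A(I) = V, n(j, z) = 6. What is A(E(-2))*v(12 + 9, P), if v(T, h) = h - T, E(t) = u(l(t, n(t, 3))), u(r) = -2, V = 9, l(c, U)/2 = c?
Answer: -162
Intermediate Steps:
l(c, U) = 2*c
E(t) = -2
A(I) = 9
A(E(-2))*v(12 + 9, P) = 9*(3 - (12 + 9)) = 9*(3 - 1*21) = 9*(3 - 21) = 9*(-18) = -162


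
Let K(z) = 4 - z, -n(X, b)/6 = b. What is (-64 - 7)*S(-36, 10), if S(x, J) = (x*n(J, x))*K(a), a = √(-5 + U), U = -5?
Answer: 2208384 - 552096*I*√10 ≈ 2.2084e+6 - 1.7459e+6*I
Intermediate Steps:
n(X, b) = -6*b
a = I*√10 (a = √(-5 - 5) = √(-10) = I*√10 ≈ 3.1623*I)
S(x, J) = -6*x²*(4 - I*√10) (S(x, J) = (x*(-6*x))*(4 - I*√10) = (-6*x²)*(4 - I*√10) = -6*x²*(4 - I*√10))
(-64 - 7)*S(-36, 10) = (-64 - 7)*(6*(-36)²*(-4 + I*√10)) = -426*1296*(-4 + I*√10) = -71*(-31104 + 7776*I*√10) = 2208384 - 552096*I*√10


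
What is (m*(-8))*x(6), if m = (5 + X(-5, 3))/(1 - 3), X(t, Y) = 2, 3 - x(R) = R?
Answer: -84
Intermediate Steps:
x(R) = 3 - R
m = -7/2 (m = (5 + 2)/(1 - 3) = 7/(-2) = 7*(-½) = -7/2 ≈ -3.5000)
(m*(-8))*x(6) = (-7/2*(-8))*(3 - 1*6) = 28*(3 - 6) = 28*(-3) = -84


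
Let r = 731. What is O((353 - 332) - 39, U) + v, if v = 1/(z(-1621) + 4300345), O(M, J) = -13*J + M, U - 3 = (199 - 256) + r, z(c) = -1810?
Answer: -37908780164/4298535 ≈ -8819.0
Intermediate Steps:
U = 677 (U = 3 + ((199 - 256) + 731) = 3 + (-57 + 731) = 3 + 674 = 677)
O(M, J) = M - 13*J
v = 1/4298535 (v = 1/(-1810 + 4300345) = 1/4298535 ≈ 2.3264e-7)
O((353 - 332) - 39, U) + v = (((353 - 332) - 39) - 13*677) + 1/4298535 = ((21 - 39) - 8801) + 1/4298535 = (-18 - 8801) + 1/4298535 = -8819 + 1/4298535 = -37908780164/4298535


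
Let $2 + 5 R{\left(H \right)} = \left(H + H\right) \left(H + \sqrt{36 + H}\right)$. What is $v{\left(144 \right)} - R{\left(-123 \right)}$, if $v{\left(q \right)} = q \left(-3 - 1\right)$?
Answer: $- \frac{33136}{5} + \frac{246 i \sqrt{87}}{5} \approx -6627.2 + 458.91 i$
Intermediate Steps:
$R{\left(H \right)} = - \frac{2}{5} + \frac{2 H \left(H + \sqrt{36 + H}\right)}{5}$ ($R{\left(H \right)} = - \frac{2}{5} + \frac{\left(H + H\right) \left(H + \sqrt{36 + H}\right)}{5} = - \frac{2}{5} + \frac{2 H \left(H + \sqrt{36 + H}\right)}{5}$)
$v{\left(q \right)} = - 4 q$ ($v{\left(q \right)} = q \left(-4\right) = - 4 q$)
$v{\left(144 \right)} - R{\left(-123 \right)} = \left(-4\right) 144 - \left(- \frac{2}{5} + \frac{2 \left(-123\right)^{2}}{5} + \frac{2}{5} \left(-123\right) \sqrt{36 - 123}\right) = -576 - \left(- \frac{2}{5} + \frac{2}{5} \cdot 15129 + \frac{2}{5} \left(-123\right) \sqrt{-87}\right) = -576 - \left(- \frac{2}{5} + \frac{30258}{5} + \frac{2}{5} \left(-123\right) i \sqrt{87}\right) = -576 - \left(- \frac{2}{5} + \frac{30258}{5} - \frac{246 i \sqrt{87}}{5}\right) = -576 - \left(\frac{30256}{5} - \frac{246 i \sqrt{87}}{5}\right) = - \frac{33136}{5} + \frac{246 i \sqrt{87}}{5}$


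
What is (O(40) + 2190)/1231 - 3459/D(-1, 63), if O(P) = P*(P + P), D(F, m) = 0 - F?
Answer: -4252639/1231 ≈ -3454.6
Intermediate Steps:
D(F, m) = -F
O(P) = 2*P**2 (O(P) = P*(2*P) = 2*P**2)
(O(40) + 2190)/1231 - 3459/D(-1, 63) = (2*40**2 + 2190)/1231 - 3459/((-1*(-1))) = (2*1600 + 2190)*(1/1231) - 3459/1 = (3200 + 2190)*(1/1231) - 3459*1 = 5390*(1/1231) - 3459 = 5390/1231 - 3459 = -4252639/1231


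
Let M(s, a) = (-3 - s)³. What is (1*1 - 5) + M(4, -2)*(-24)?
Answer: 8228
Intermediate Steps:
(1*1 - 5) + M(4, -2)*(-24) = (1*1 - 5) - (3 + 4)³*(-24) = (1 - 5) - 1*7³*(-24) = -4 - 1*343*(-24) = -4 - 343*(-24) = -4 + 8232 = 8228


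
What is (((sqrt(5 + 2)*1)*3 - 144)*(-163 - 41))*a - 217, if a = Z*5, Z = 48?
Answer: 7050023 - 146880*sqrt(7) ≈ 6.6614e+6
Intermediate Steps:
a = 240 (a = 48*5 = 240)
(((sqrt(5 + 2)*1)*3 - 144)*(-163 - 41))*a - 217 = (((sqrt(5 + 2)*1)*3 - 144)*(-163 - 41))*240 - 217 = (((sqrt(7)*1)*3 - 144)*(-204))*240 - 217 = ((sqrt(7)*3 - 144)*(-204))*240 - 217 = ((3*sqrt(7) - 144)*(-204))*240 - 217 = ((-144 + 3*sqrt(7))*(-204))*240 - 217 = (29376 - 612*sqrt(7))*240 - 217 = (7050240 - 146880*sqrt(7)) - 217 = 7050023 - 146880*sqrt(7)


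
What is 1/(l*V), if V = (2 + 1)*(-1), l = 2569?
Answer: -1/7707 ≈ -0.00012975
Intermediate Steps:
V = -3 (V = 3*(-1) = -3)
1/(l*V) = 1/(2569*(-3)) = 1/(-7707) = -1/7707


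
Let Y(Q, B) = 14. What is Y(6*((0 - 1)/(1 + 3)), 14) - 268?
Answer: -254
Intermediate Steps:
Y(6*((0 - 1)/(1 + 3)), 14) - 268 = 14 - 268 = -254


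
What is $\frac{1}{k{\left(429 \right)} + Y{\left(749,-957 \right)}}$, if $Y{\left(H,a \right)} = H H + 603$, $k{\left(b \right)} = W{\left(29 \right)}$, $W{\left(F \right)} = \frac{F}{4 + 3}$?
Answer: $\frac{7}{3931257} \approx 1.7806 \cdot 10^{-6}$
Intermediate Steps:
$W{\left(F \right)} = \frac{F}{7}$
$k{\left(b \right)} = \frac{29}{7}$ ($k{\left(b \right)} = \frac{1}{7} \cdot 29 = \frac{29}{7}$)
$Y{\left(H,a \right)} = 603 + H^{2}$ ($Y{\left(H,a \right)} = H^{2} + 603 = 603 + H^{2}$)
$\frac{1}{k{\left(429 \right)} + Y{\left(749,-957 \right)}} = \frac{1}{\frac{29}{7} + \left(603 + 749^{2}\right)} = \frac{1}{\frac{29}{7} + \left(603 + 561001\right)} = \frac{1}{\frac{29}{7} + 561604} = \frac{1}{\frac{3931257}{7}} = \frac{7}{3931257}$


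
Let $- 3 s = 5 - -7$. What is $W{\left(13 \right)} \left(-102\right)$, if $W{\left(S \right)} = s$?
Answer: $408$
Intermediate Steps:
$s = -4$ ($s = - \frac{5 - -7}{3} = - \frac{5 + 7}{3} = \left(- \frac{1}{3}\right) 12 = -4$)
$W{\left(S \right)} = -4$
$W{\left(13 \right)} \left(-102\right) = \left(-4\right) \left(-102\right) = 408$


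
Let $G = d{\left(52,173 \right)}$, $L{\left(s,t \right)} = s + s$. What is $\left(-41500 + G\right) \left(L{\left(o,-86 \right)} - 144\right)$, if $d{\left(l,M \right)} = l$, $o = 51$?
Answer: $1740816$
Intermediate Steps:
$L{\left(s,t \right)} = 2 s$
$G = 52$
$\left(-41500 + G\right) \left(L{\left(o,-86 \right)} - 144\right) = \left(-41500 + 52\right) \left(2 \cdot 51 - 144\right) = - 41448 \left(102 - 144\right) = \left(-41448\right) \left(-42\right) = 1740816$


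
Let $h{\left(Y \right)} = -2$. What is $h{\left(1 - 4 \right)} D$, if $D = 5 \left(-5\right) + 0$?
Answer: $50$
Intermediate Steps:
$D = -25$ ($D = -25 + 0 = -25$)
$h{\left(1 - 4 \right)} D = \left(-2\right) \left(-25\right) = 50$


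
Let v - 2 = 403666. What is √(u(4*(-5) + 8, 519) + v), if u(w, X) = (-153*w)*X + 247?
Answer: √1356799 ≈ 1164.8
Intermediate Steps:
u(w, X) = 247 - 153*X*w (u(w, X) = -153*X*w + 247 = 247 - 153*X*w)
v = 403668 (v = 2 + 403666 = 403668)
√(u(4*(-5) + 8, 519) + v) = √((247 - 153*519*(4*(-5) + 8)) + 403668) = √((247 - 153*519*(-20 + 8)) + 403668) = √((247 - 153*519*(-12)) + 403668) = √((247 + 952884) + 403668) = √(953131 + 403668) = √1356799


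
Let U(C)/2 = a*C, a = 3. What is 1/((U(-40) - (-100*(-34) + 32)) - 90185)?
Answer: -1/93857 ≈ -1.0655e-5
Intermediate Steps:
U(C) = 6*C (U(C) = 2*(3*C) = 6*C)
1/((U(-40) - (-100*(-34) + 32)) - 90185) = 1/((6*(-40) - (-100*(-34) + 32)) - 90185) = 1/((-240 - (3400 + 32)) - 90185) = 1/((-240 - 1*3432) - 90185) = 1/((-240 - 3432) - 90185) = 1/(-3672 - 90185) = 1/(-93857) = -1/93857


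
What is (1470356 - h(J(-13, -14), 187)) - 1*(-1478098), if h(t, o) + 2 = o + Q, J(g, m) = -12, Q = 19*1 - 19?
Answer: 2948269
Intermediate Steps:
Q = 0 (Q = 19 - 19 = 0)
h(t, o) = -2 + o (h(t, o) = -2 + (o + 0) = -2 + o)
(1470356 - h(J(-13, -14), 187)) - 1*(-1478098) = (1470356 - (-2 + 187)) - 1*(-1478098) = (1470356 - 1*185) + 1478098 = (1470356 - 185) + 1478098 = 1470171 + 1478098 = 2948269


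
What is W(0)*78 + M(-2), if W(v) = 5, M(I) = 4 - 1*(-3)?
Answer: 397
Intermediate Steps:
M(I) = 7 (M(I) = 4 + 3 = 7)
W(0)*78 + M(-2) = 5*78 + 7 = 390 + 7 = 397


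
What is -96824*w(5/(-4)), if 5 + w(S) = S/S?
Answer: 387296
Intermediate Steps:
w(S) = -4 (w(S) = -5 + S/S = -5 + 1 = -4)
-96824*w(5/(-4)) = -96824*(-4) = 387296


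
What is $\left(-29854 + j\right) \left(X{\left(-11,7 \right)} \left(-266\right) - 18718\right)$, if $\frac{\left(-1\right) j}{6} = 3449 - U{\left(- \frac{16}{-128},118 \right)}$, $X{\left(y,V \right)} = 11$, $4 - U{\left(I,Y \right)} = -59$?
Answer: $1085879480$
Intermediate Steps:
$U{\left(I,Y \right)} = 63$ ($U{\left(I,Y \right)} = 4 - -59 = 4 + 59 = 63$)
$j = -20316$ ($j = - 6 \left(3449 - 63\right) = \left(-6\right) 3386 = -20316$)
$\left(-29854 + j\right) \left(X{\left(-11,7 \right)} \left(-266\right) - 18718\right) = \left(-29854 - 20316\right) \left(11 \left(-266\right) - 18718\right) = - 50170 \left(-2926 - 18718\right) = \left(-50170\right) \left(-21644\right) = 1085879480$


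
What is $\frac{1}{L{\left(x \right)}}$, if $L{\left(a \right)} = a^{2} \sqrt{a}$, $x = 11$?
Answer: $\frac{\sqrt{11}}{1331} \approx 0.0024918$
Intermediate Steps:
$L{\left(a \right)} = a^{\frac{5}{2}}$
$\frac{1}{L{\left(x \right)}} = \frac{1}{11^{\frac{5}{2}}} = \frac{1}{121 \sqrt{11}} = \frac{\sqrt{11}}{1331}$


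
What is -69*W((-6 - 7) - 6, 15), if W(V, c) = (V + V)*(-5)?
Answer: -13110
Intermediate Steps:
W(V, c) = -10*V (W(V, c) = (2*V)*(-5) = -10*V)
-69*W((-6 - 7) - 6, 15) = -(-690)*((-6 - 7) - 6) = -(-690)*(-13 - 6) = -(-690)*(-19) = -69*190 = -13110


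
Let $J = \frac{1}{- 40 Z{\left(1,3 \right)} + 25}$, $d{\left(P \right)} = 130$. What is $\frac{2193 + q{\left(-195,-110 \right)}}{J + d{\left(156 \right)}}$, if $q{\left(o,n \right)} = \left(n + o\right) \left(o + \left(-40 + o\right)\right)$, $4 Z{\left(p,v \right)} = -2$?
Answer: $\frac{6000435}{5851} \approx 1025.5$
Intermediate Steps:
$Z{\left(p,v \right)} = - \frac{1}{2}$ ($Z{\left(p,v \right)} = \frac{1}{4} \left(-2\right) = - \frac{1}{2}$)
$q{\left(o,n \right)} = \left(-40 + 2 o\right) \left(n + o\right)$ ($q{\left(o,n \right)} = \left(n + o\right) \left(-40 + 2 o\right) = \left(-40 + 2 o\right) \left(n + o\right)$)
$J = \frac{1}{45}$ ($J = \frac{1}{\left(-40\right) \left(- \frac{1}{2}\right) + 25} = \frac{1}{20 + 25} = \frac{1}{45} \approx 0.022222$)
$\frac{2193 + q{\left(-195,-110 \right)}}{J + d{\left(156 \right)}} = \frac{2193 + \left(\left(-40\right) \left(-110\right) - -7800 + 2 \left(-195\right)^{2} + 2 \left(-110\right) \left(-195\right)\right)}{\frac{1}{45} + 130} = \frac{2193 + \left(4400 + 7800 + 2 \cdot 38025 + 42900\right)}{\frac{5851}{45}} = \left(2193 + \left(4400 + 7800 + 76050 + 42900\right)\right) \frac{45}{5851} = \left(2193 + 131150\right) \frac{45}{5851} = 133343 \cdot \frac{45}{5851} = \frac{6000435}{5851}$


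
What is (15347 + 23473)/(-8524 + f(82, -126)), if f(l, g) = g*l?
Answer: -9705/4714 ≈ -2.0588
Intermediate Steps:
(15347 + 23473)/(-8524 + f(82, -126)) = (15347 + 23473)/(-8524 - 126*82) = 38820/(-8524 - 10332) = 38820/(-18856) = 38820*(-1/18856) = -9705/4714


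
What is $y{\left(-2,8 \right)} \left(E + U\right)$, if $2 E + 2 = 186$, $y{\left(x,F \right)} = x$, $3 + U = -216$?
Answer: $254$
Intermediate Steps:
$U = -219$ ($U = -3 - 216 = -219$)
$E = 92$ ($E = -1 + \frac{1}{2} \cdot 186 = -1 + 93 = 92$)
$y{\left(-2,8 \right)} \left(E + U\right) = - 2 \left(92 - 219\right) = \left(-2\right) \left(-127\right) = 254$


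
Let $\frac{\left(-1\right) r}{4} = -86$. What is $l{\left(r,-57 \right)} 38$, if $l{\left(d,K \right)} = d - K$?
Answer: $15238$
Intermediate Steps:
$r = 344$ ($r = \left(-4\right) \left(-86\right) = 344$)
$l{\left(r,-57 \right)} 38 = \left(344 - -57\right) 38 = \left(344 + 57\right) 38 = 401 \cdot 38 = 15238$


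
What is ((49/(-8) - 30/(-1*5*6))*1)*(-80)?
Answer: 410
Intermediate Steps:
((49/(-8) - 30/(-1*5*6))*1)*(-80) = ((49*(-⅛) - 30/((-5*6)))*1)*(-80) = ((-49/8 - 30/(-30))*1)*(-80) = ((-49/8 - 30*(-1/30))*1)*(-80) = ((-49/8 + 1)*1)*(-80) = -41/8*1*(-80) = -41/8*(-80) = 410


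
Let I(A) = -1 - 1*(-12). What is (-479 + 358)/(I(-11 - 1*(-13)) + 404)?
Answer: -121/415 ≈ -0.29157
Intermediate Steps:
I(A) = 11 (I(A) = -1 + 12 = 11)
(-479 + 358)/(I(-11 - 1*(-13)) + 404) = (-479 + 358)/(11 + 404) = -121/415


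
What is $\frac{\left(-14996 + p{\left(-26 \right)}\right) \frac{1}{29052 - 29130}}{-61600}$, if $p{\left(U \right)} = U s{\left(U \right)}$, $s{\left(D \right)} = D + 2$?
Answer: $- \frac{3593}{1201200} \approx -0.0029912$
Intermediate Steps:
$s{\left(D \right)} = 2 + D$
$p{\left(U \right)} = U \left(2 + U\right)$
$\frac{\left(-14996 + p{\left(-26 \right)}\right) \frac{1}{29052 - 29130}}{-61600} = \frac{\left(-14996 - 26 \left(2 - 26\right)\right) \frac{1}{29052 - 29130}}{-61600} = \frac{-14996 - -624}{-78} \left(- \frac{1}{61600}\right) = \left(-14996 + 624\right) \left(- \frac{1}{78}\right) \left(- \frac{1}{61600}\right) = \left(-14372\right) \left(- \frac{1}{78}\right) \left(- \frac{1}{61600}\right) = \frac{7186}{39} \left(- \frac{1}{61600}\right) = - \frac{3593}{1201200}$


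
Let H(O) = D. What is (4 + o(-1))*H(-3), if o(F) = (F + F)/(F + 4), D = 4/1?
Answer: 40/3 ≈ 13.333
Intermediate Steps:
D = 4 (D = 4*1 = 4)
H(O) = 4
o(F) = 2*F/(4 + F) (o(F) = (2*F)/(4 + F) = 2*F/(4 + F))
(4 + o(-1))*H(-3) = (4 + 2*(-1)/(4 - 1))*4 = (4 + 2*(-1)/3)*4 = (4 + 2*(-1)*(⅓))*4 = (4 - ⅔)*4 = (10/3)*4 = 40/3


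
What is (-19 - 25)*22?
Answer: -968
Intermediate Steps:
(-19 - 25)*22 = -44*22 = -968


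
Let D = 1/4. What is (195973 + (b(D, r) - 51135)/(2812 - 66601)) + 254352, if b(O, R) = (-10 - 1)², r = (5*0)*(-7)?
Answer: 28725832439/63789 ≈ 4.5033e+5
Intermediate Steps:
r = 0 (r = 0*(-7) = 0)
D = ¼ ≈ 0.25000
b(O, R) = 121 (b(O, R) = (-11)² = 121)
(195973 + (b(D, r) - 51135)/(2812 - 66601)) + 254352 = (195973 + (121 - 51135)/(2812 - 66601)) + 254352 = (195973 - 51014/(-63789)) + 254352 = (195973 - 51014*(-1/63789)) + 254352 = (195973 + 51014/63789) + 254352 = 12500972711/63789 + 254352 = 28725832439/63789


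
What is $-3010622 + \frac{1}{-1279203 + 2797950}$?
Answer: $- \frac{4572373130633}{1518747} \approx -3.0106 \cdot 10^{6}$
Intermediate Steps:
$-3010622 + \frac{1}{-1279203 + 2797950} = -3010622 + \frac{1}{1518747} = - \frac{4572373130633}{1518747}$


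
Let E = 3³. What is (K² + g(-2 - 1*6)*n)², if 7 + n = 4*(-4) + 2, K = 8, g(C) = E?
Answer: 253009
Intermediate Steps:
E = 27
g(C) = 27
n = -21 (n = -7 + (4*(-4) + 2) = -7 + (-16 + 2) = -7 - 14 = -21)
(K² + g(-2 - 1*6)*n)² = (8² + 27*(-21))² = (64 - 567)² = (-503)² = 253009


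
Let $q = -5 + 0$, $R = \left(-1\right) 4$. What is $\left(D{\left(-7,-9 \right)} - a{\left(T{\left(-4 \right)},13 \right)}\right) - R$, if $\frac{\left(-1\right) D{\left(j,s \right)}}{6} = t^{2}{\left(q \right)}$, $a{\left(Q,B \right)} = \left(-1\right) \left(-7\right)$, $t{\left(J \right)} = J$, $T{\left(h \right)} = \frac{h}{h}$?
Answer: $-153$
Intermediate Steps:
$R = -4$
$T{\left(h \right)} = 1$
$q = -5$
$a{\left(Q,B \right)} = 7$
$D{\left(j,s \right)} = -150$ ($D{\left(j,s \right)} = - 6 \left(-5\right)^{2} = \left(-6\right) 25 = -150$)
$\left(D{\left(-7,-9 \right)} - a{\left(T{\left(-4 \right)},13 \right)}\right) - R = \left(-150 - 7\right) - -4 = \left(-150 - 7\right) + 4 = -157 + 4 = -153$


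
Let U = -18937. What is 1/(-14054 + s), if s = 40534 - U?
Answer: 1/45417 ≈ 2.2018e-5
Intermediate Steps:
s = 59471 (s = 40534 - 1*(-18937) = 40534 + 18937 = 59471)
1/(-14054 + s) = 1/(-14054 + 59471) = 1/45417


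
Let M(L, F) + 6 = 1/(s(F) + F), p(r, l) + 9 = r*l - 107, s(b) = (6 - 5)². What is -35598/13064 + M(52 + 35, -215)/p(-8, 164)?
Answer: -1357709597/499031736 ≈ -2.7207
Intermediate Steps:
s(b) = 1 (s(b) = 1² = 1)
p(r, l) = -116 + l*r (p(r, l) = -9 + (r*l - 107) = -9 + (l*r - 107) = -9 + (-107 + l*r) = -116 + l*r)
M(L, F) = -6 + 1/(1 + F)
-35598/13064 + M(52 + 35, -215)/p(-8, 164) = -35598/13064 + ((-5 - 6*(-215))/(1 - 215))/(-116 + 164*(-8)) = -35598*1/13064 + ((-5 + 1290)/(-214))/(-116 - 1312) = -17799/6532 - 1/214*1285/(-1428) = -17799/6532 - 1285/214*(-1/1428) = -17799/6532 + 1285/305592 = -1357709597/499031736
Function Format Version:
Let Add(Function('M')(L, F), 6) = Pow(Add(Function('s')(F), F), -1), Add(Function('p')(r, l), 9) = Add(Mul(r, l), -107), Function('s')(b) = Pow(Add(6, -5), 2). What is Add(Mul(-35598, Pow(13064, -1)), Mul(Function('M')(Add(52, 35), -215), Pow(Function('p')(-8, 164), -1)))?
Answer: Rational(-1357709597, 499031736) ≈ -2.7207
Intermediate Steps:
Function('s')(b) = 1 (Function('s')(b) = Pow(1, 2) = 1)
Function('p')(r, l) = Add(-116, Mul(l, r)) (Function('p')(r, l) = Add(-9, Add(Mul(r, l), -107)) = Add(-9, Add(Mul(l, r), -107)) = Add(-9, Add(-107, Mul(l, r))) = Add(-116, Mul(l, r)))
Function('M')(L, F) = Add(-6, Pow(Add(1, F), -1))
Add(Mul(-35598, Pow(13064, -1)), Mul(Function('M')(Add(52, 35), -215), Pow(Function('p')(-8, 164), -1))) = Add(Mul(-35598, Pow(13064, -1)), Mul(Mul(Pow(Add(1, -215), -1), Add(-5, Mul(-6, -215))), Pow(Add(-116, Mul(164, -8)), -1))) = Add(Mul(-35598, Rational(1, 13064)), Mul(Mul(Pow(-214, -1), Add(-5, 1290)), Pow(Add(-116, -1312), -1))) = Add(Rational(-17799, 6532), Mul(Mul(Rational(-1, 214), 1285), Pow(-1428, -1))) = Add(Rational(-17799, 6532), Mul(Rational(-1285, 214), Rational(-1, 1428))) = Add(Rational(-17799, 6532), Rational(1285, 305592)) = Rational(-1357709597, 499031736)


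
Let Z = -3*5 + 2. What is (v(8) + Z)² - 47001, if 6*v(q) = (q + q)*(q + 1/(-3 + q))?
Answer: -10557536/225 ≈ -46922.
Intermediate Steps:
Z = -13 (Z = -15 + 2 = -13)
v(q) = q*(q + 1/(-3 + q))/3 (v(q) = ((q + q)*(q + 1/(-3 + q)))/6 = ((2*q)*(q + 1/(-3 + q)))/6 = (2*q*(q + 1/(-3 + q)))/6 = q*(q + 1/(-3 + q))/3)
(v(8) + Z)² - 47001 = ((⅓)*8*(1 + 8² - 3*8)/(-3 + 8) - 13)² - 47001 = ((⅓)*8*(1 + 64 - 24)/5 - 13)² - 47001 = ((⅓)*8*(⅕)*41 - 13)² - 47001 = (328/15 - 13)² - 47001 = (133/15)² - 47001 = 17689/225 - 47001 = -10557536/225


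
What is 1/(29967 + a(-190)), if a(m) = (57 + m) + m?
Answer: 1/29644 ≈ 3.3734e-5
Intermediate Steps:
a(m) = 57 + 2*m
1/(29967 + a(-190)) = 1/(29967 + (57 + 2*(-190))) = 1/(29967 + (57 - 380)) = 1/(29967 - 323) = 1/29644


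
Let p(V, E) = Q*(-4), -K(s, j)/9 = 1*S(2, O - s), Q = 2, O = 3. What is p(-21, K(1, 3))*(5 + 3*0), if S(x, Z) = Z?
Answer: -40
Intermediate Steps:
K(s, j) = -27 + 9*s (K(s, j) = -9*(3 - s) = -27 + 9*s)
p(V, E) = -8 (p(V, E) = 2*(-4) = -8)
p(-21, K(1, 3))*(5 + 3*0) = -8*(5 + 3*0) = -8*(5 + 0) = -8*5 = -40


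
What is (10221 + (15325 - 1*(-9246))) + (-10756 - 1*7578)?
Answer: 16458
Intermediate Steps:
(10221 + (15325 - 1*(-9246))) + (-10756 - 1*7578) = (10221 + (15325 + 9246)) + (-10756 - 7578) = (10221 + 24571) - 18334 = 34792 - 18334 = 16458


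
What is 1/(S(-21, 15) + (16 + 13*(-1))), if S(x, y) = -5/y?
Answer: 3/8 ≈ 0.37500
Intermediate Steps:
1/(S(-21, 15) + (16 + 13*(-1))) = 1/(-5/15 + (16 + 13*(-1))) = 1/(-5*1/15 + (16 - 13)) = 1/(-⅓ + 3) = 1/(8/3) = 3/8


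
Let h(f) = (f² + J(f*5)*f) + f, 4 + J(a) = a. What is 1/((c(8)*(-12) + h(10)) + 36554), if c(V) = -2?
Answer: 1/37148 ≈ 2.6919e-5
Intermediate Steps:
J(a) = -4 + a
h(f) = f + f² + f*(-4 + 5*f) (h(f) = (f² + (-4 + f*5)*f) + f = (f² + (-4 + 5*f)*f) + f = (f² + f*(-4 + 5*f)) + f = f + f² + f*(-4 + 5*f))
1/((c(8)*(-12) + h(10)) + 36554) = 1/((-2*(-12) + 3*10*(-1 + 2*10)) + 36554) = 1/((24 + 3*10*(-1 + 20)) + 36554) = 1/((24 + 3*10*19) + 36554) = 1/((24 + 570) + 36554) = 1/(594 + 36554) = 1/37148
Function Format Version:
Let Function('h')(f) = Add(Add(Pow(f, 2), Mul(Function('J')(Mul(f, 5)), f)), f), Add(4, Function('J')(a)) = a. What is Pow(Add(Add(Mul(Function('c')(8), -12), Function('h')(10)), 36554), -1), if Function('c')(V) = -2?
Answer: Rational(1, 37148) ≈ 2.6919e-5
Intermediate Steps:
Function('J')(a) = Add(-4, a)
Function('h')(f) = Add(f, Pow(f, 2), Mul(f, Add(-4, Mul(5, f)))) (Function('h')(f) = Add(Add(Pow(f, 2), Mul(Add(-4, Mul(f, 5)), f)), f) = Add(Add(Pow(f, 2), Mul(Add(-4, Mul(5, f)), f)), f) = Add(Add(Pow(f, 2), Mul(f, Add(-4, Mul(5, f)))), f) = Add(f, Pow(f, 2), Mul(f, Add(-4, Mul(5, f)))))
Pow(Add(Add(Mul(Function('c')(8), -12), Function('h')(10)), 36554), -1) = Pow(Add(Add(Mul(-2, -12), Mul(3, 10, Add(-1, Mul(2, 10)))), 36554), -1) = Pow(Add(Add(24, Mul(3, 10, Add(-1, 20))), 36554), -1) = Pow(Add(Add(24, Mul(3, 10, 19)), 36554), -1) = Pow(Add(Add(24, 570), 36554), -1) = Pow(Add(594, 36554), -1) = Pow(37148, -1) = Rational(1, 37148)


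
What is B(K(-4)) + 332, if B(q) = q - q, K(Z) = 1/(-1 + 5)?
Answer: 332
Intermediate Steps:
K(Z) = 1/4
B(q) = 0
B(K(-4)) + 332 = 0 + 332 = 332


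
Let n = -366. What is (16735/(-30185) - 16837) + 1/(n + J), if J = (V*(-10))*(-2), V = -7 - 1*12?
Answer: -75829649773/4503602 ≈ -16838.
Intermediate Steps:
V = -19 (V = -7 - 12 = -19)
J = -380 (J = -19*(-10)*(-2) = 190*(-2) = -380)
(16735/(-30185) - 16837) + 1/(n + J) = (16735/(-30185) - 16837) + 1/(-366 - 380) = (16735*(-1/30185) - 16837) + 1/(-746) = (-3347/6037 - 16837) - 1/746 = -101648316/6037 - 1/746 = -75829649773/4503602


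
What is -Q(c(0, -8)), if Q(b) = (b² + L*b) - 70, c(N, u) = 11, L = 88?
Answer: -1019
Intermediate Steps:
Q(b) = -70 + b² + 88*b (Q(b) = (b² + 88*b) - 70 = -70 + b² + 88*b)
-Q(c(0, -8)) = -(-70 + 11² + 88*11) = -(-70 + 121 + 968) = -1*1019 = -1019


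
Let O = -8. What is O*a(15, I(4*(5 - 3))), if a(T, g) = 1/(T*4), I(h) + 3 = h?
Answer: -2/15 ≈ -0.13333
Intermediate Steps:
I(h) = -3 + h
a(T, g) = 1/(4*T)
O*a(15, I(4*(5 - 3))) = -2/15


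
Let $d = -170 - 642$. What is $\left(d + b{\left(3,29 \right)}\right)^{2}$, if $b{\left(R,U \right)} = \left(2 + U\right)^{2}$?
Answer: $22201$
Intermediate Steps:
$d = -812$
$\left(d + b{\left(3,29 \right)}\right)^{2} = \left(-812 + \left(2 + 29\right)^{2}\right)^{2} = \left(-812 + 31^{2}\right)^{2} = \left(-812 + 961\right)^{2} = 149^{2} = 22201$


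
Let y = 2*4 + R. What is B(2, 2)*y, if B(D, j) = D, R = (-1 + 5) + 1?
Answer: 26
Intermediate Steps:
R = 5 (R = 4 + 1 = 5)
y = 13 (y = 2*4 + 5 = 8 + 5 = 13)
B(2, 2)*y = 2*13 = 26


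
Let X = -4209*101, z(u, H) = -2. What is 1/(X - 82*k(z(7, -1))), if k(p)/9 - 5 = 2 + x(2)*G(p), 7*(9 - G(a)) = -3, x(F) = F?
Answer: -7/3109341 ≈ -2.2513e-6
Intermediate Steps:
G(a) = 66/7 (G(a) = 9 - ⅐*(-3) = 9 + 3/7 = 66/7)
X = -425109
k(p) = 1629/7 (k(p) = 45 + 9*(2 + 2*(66/7)) = 45 + 9*(2 + 132/7) = 45 + 9*(146/7) = 45 + 1314/7 = 1629/7)
1/(X - 82*k(z(7, -1))) = 1/(-425109 - 82*1629/7) = 1/(-425109 - 133578/7) = 1/(-3109341/7) = -7/3109341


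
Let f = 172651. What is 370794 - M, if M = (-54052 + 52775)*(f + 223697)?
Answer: 506507190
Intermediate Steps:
M = -506136396 (M = (-54052 + 52775)*(172651 + 223697) = -1277*396348 = -506136396)
370794 - M = 370794 - 1*(-506136396) = 370794 + 506136396 = 506507190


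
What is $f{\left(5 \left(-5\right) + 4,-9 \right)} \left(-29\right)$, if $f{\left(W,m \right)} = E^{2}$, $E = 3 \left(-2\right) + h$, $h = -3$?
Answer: $-2349$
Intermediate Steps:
$E = -9$ ($E = 3 \left(-2\right) - 3 = -6 - 3 = -9$)
$f{\left(W,m \right)} = 81$ ($f{\left(W,m \right)} = \left(-9\right)^{2} = 81$)
$f{\left(5 \left(-5\right) + 4,-9 \right)} \left(-29\right) = 81 \left(-29\right) = -2349$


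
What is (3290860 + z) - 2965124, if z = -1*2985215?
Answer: -2659479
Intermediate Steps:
z = -2985215
(3290860 + z) - 2965124 = (3290860 - 2985215) - 2965124 = 305645 - 2965124 = -2659479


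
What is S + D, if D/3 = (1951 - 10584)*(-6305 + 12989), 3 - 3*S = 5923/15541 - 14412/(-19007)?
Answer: -153402778272018668/886163361 ≈ -1.7311e+8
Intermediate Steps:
S = 549608008/886163361 (S = 1 - (5923/15541 - 14412/(-19007))/3 = 1 - (5923*(1/15541) - 14412*(-1/19007))/3 = 1 - (5923/15541 + 14412/19007)/3 = 1 - 1/3*336555353/295387787 = 1 - 336555353/886163361 = 549608008/886163361 ≈ 0.62021)
D = -173108916 (D = 3*((1951 - 10584)*(-6305 + 12989)) = 3*(-8633*6684) = 3*(-57702972) = -173108916)
S + D = 549608008/886163361 - 173108916 = -153402778272018668/886163361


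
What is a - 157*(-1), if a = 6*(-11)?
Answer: 91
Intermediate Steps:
a = -66
a - 157*(-1) = -66 - 157*(-1) = -66 + 157 = 91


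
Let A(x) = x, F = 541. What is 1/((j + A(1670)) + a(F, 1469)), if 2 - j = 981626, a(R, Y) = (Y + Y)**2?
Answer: 1/7651890 ≈ 1.3069e-7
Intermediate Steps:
a(R, Y) = 4*Y**2 (a(R, Y) = (2*Y)**2 = 4*Y**2)
j = -981624 (j = 2 - 1*981626 = 2 - 981626 = -981624)
1/((j + A(1670)) + a(F, 1469)) = 1/((-981624 + 1670) + 4*1469**2) = 1/(-979954 + 4*2157961) = 1/(-979954 + 8631844) = 1/7651890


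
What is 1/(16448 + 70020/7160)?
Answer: 358/5891885 ≈ 6.0762e-5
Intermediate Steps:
1/(16448 + 70020/7160) = 1/(16448 + 70020*(1/7160)) = 1/(16448 + 3501/358) = 1/(5891885/358) = 358/5891885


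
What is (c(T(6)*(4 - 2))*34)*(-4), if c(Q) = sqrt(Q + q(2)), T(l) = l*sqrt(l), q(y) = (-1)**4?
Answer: -136*sqrt(1 + 12*sqrt(6)) ≈ -749.78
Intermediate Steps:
q(y) = 1
T(l) = l**(3/2)
c(Q) = sqrt(1 + Q) (c(Q) = sqrt(Q + 1) = sqrt(1 + Q))
(c(T(6)*(4 - 2))*34)*(-4) = (sqrt(1 + 6**(3/2)*(4 - 2))*34)*(-4) = (sqrt(1 + (6*sqrt(6))*2)*34)*(-4) = (sqrt(1 + 12*sqrt(6))*34)*(-4) = (34*sqrt(1 + 12*sqrt(6)))*(-4) = -136*sqrt(1 + 12*sqrt(6))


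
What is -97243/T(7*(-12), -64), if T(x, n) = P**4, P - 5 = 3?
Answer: -97243/4096 ≈ -23.741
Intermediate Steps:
P = 8 (P = 5 + 3 = 8)
T(x, n) = 4096 (T(x, n) = 8**4 = 4096)
-97243/T(7*(-12), -64) = -97243/4096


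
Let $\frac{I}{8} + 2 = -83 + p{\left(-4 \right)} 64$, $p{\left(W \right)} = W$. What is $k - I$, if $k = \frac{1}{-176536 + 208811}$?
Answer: $\frac{88046201}{32275} \approx 2728.0$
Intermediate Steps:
$I = -2728$ ($I = -16 + 8 \left(-83 - 256\right) = -16 + 8 \left(-339\right) = -16 - 2712 = -2728$)
$k = \frac{1}{32275} \approx 3.0984 \cdot 10^{-5}$
$k - I = \frac{1}{32275} - -2728 = \frac{1}{32275} + 2728 = \frac{88046201}{32275}$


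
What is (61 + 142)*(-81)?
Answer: -16443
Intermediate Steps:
(61 + 142)*(-81) = 203*(-81) = -16443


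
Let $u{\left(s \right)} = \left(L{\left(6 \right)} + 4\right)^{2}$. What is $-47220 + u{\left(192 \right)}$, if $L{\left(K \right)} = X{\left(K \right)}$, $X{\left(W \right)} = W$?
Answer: $-47120$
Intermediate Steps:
$L{\left(K \right)} = K$
$u{\left(s \right)} = 100$ ($u{\left(s \right)} = \left(6 + 4\right)^{2} = 10^{2} = 100$)
$-47220 + u{\left(192 \right)} = -47220 + 100 = -47120$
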